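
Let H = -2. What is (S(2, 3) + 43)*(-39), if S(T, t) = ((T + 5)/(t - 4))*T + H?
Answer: -1053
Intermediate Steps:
S(T, t) = -2 + T*(5 + T)/(-4 + t) (S(T, t) = ((T + 5)/(t - 4))*T - 2 = ((5 + T)/(-4 + t))*T - 2 = T*(5 + T)/(-4 + t) - 2 = -2 + T*(5 + T)/(-4 + t))
(S(2, 3) + 43)*(-39) = ((8 + 2² - 2*3 + 5*2)/(-4 + 3) + 43)*(-39) = ((8 + 4 - 6 + 10)/(-1) + 43)*(-39) = (-1*16 + 43)*(-39) = (-16 + 43)*(-39) = 27*(-39) = -1053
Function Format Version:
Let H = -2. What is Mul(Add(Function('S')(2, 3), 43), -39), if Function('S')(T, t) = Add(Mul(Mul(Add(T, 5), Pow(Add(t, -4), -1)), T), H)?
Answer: -1053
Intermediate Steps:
Function('S')(T, t) = Add(-2, Mul(T, Pow(Add(-4, t), -1), Add(5, T))) (Function('S')(T, t) = Add(Mul(Mul(Add(T, 5), Pow(Add(t, -4), -1)), T), -2) = Add(Mul(Mul(Add(5, T), Pow(Add(-4, t), -1)), T), -2) = Add(Mul(Mul(Pow(Add(-4, t), -1), Add(5, T)), T), -2) = Add(Mul(T, Pow(Add(-4, t), -1), Add(5, T)), -2) = Add(-2, Mul(T, Pow(Add(-4, t), -1), Add(5, T))))
Mul(Add(Function('S')(2, 3), 43), -39) = Mul(Add(Mul(Pow(Add(-4, 3), -1), Add(8, Pow(2, 2), Mul(-2, 3), Mul(5, 2))), 43), -39) = Mul(Add(Mul(Pow(-1, -1), Add(8, 4, -6, 10)), 43), -39) = Mul(Add(Mul(-1, 16), 43), -39) = Mul(Add(-16, 43), -39) = Mul(27, -39) = -1053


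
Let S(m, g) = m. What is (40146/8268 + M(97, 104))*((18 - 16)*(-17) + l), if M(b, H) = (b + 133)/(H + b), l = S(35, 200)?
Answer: 1661831/276978 ≈ 5.9999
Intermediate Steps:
l = 35
M(b, H) = (133 + b)/(H + b)
(40146/8268 + M(97, 104))*((18 - 16)*(-17) + l) = (40146/8268 + (133 + 97)/(104 + 97))*((18 - 16)*(-17) + 35) = (40146*(1/8268) + 230/201)*(2*(-17) + 35) = (6691/1378 + (1/201)*230)*(-34 + 35) = (6691/1378 + 230/201)*1 = (1661831/276978)*1 = 1661831/276978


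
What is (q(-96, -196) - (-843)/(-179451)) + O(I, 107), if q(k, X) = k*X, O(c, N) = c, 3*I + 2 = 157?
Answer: 376202312/19939 ≈ 18868.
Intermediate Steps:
I = 155/3 (I = -⅔ + (⅓)*157 = -⅔ + 157/3 = 155/3 ≈ 51.667)
q(k, X) = X*k
(q(-96, -196) - (-843)/(-179451)) + O(I, 107) = (-196*(-96) - (-843)/(-179451)) + 155/3 = (18816 - (-843)*(-1)/179451) + 155/3 = (18816 - 1*281/59817) + 155/3 = (18816 - 281/59817) + 155/3 = 1125516391/59817 + 155/3 = 376202312/19939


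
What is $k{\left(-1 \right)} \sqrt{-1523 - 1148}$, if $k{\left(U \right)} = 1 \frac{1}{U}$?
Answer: $- i \sqrt{2671} \approx - 51.682 i$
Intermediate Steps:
$k{\left(U \right)} = \frac{1}{U}$
$k{\left(-1 \right)} \sqrt{-1523 - 1148} = \frac{\sqrt{-1523 - 1148}}{-1} = - \sqrt{-2671} = - i \sqrt{2671}$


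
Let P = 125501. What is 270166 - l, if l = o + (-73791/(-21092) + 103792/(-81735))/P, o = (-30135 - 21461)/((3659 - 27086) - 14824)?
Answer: 2235858596597635906128629/8275910958275479620 ≈ 2.7016e+5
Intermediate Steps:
o = 51596/38251 (o = -51596/(-23427 - 14824) = -51596/(-38251) = -51596*(-1/38251) = 51596/38251 ≈ 1.3489)
l = 11163355817320888291/8275910958275479620 (l = 51596/38251 + (-73791/(-21092) + 103792/(-81735))/125501 = 51596/38251 + (-73791*(-1/21092) + 103792*(-1/81735))*(1/125501) = 51596/38251 + (73791/21092 - 103792/81735)*(1/125501) = 51596/38251 + (3842126521/1723954620)*(1/125501) = 51596/38251 + 3842126521/216358028764620 = 11163355817320888291/8275910958275479620 ≈ 1.3489)
270166 - l = 270166 - 1*11163355817320888291/8275910958275479620 = 270166 - 11163355817320888291/8275910958275479620 = 2235858596597635906128629/8275910958275479620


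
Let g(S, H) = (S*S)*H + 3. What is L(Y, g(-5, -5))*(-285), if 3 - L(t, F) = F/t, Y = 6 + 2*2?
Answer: -4332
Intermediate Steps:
g(S, H) = 3 + H*S**2 (g(S, H) = S**2*H + 3 = H*S**2 + 3 = 3 + H*S**2)
Y = 10 (Y = 6 + 4 = 10)
L(t, F) = 3 - F/t
L(Y, g(-5, -5))*(-285) = (3 - 1*(3 - 5*(-5)**2)/10)*(-285) = (3 - 1*(3 - 5*25)*1/10)*(-285) = (3 - 1*(3 - 125)*1/10)*(-285) = (3 - 1*(-122)*1/10)*(-285) = (3 + 61/5)*(-285) = (76/5)*(-285) = -4332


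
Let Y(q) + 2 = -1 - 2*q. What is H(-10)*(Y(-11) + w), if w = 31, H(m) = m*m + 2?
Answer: 5100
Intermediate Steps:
H(m) = 2 + m**2 (H(m) = m**2 + 2 = 2 + m**2)
Y(q) = -3 - 2*q (Y(q) = -2 + (-1 - 2*q) = -3 - 2*q)
H(-10)*(Y(-11) + w) = (2 + (-10)**2)*((-3 - 2*(-11)) + 31) = (2 + 100)*((-3 + 22) + 31) = 102*(19 + 31) = 102*50 = 5100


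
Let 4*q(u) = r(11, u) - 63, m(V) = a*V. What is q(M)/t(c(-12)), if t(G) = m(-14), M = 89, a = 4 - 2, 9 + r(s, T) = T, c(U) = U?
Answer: -17/112 ≈ -0.15179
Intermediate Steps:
r(s, T) = -9 + T
a = 2
m(V) = 2*V
t(G) = -28 (t(G) = 2*(-14) = -28)
q(u) = -18 + u/4 (q(u) = ((-9 + u) - 63)/4 = (-72 + u)/4 = -18 + u/4)
q(M)/t(c(-12)) = (-18 + (¼)*89)/(-28) = (-18 + 89/4)*(-1/28) = (17/4)*(-1/28) = -17/112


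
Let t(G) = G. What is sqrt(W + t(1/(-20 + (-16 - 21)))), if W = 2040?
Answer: sqrt(6627903)/57 ≈ 45.166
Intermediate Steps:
sqrt(W + t(1/(-20 + (-16 - 21)))) = sqrt(2040 + 1/(-20 + (-16 - 21))) = sqrt(2040 + 1/(-20 - 37)) = sqrt(2040 + 1/(-57)) = sqrt(2040 - 1/57) = sqrt(116279/57) = sqrt(6627903)/57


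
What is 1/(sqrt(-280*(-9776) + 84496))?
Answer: sqrt(176361)/705444 ≈ 0.00059530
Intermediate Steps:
1/(sqrt(-280*(-9776) + 84496)) = 1/(sqrt(2737280 + 84496)) = 1/(sqrt(2821776)) = 1/(4*sqrt(176361)) = sqrt(176361)/705444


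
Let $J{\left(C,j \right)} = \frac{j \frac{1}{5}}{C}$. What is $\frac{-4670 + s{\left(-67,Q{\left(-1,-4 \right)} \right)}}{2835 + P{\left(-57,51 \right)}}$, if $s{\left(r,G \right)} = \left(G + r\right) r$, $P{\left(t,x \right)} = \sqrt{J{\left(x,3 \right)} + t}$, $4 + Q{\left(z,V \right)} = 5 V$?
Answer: $\frac{49124475}{97595567} - \frac{2854 i \sqrt{102935}}{683168969} \approx 0.50335 - 0.0013403 i$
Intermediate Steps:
$Q{\left(z,V \right)} = -4 + 5 V$
$J{\left(C,j \right)} = \frac{j}{5 C}$ ($J{\left(C,j \right)} = \frac{j \frac{1}{5}}{C} = \frac{\frac{1}{5} j}{C} = \frac{j}{5 C}$)
$P{\left(t,x \right)} = \sqrt{t + \frac{3}{5 x}}$ ($P{\left(t,x \right)} = \sqrt{\frac{1}{5} \cdot 3 \frac{1}{x} + t} = \sqrt{\frac{3}{5 x} + t} = \sqrt{t + \frac{3}{5 x}}$)
$s{\left(r,G \right)} = r \left(G + r\right)$
$\frac{-4670 + s{\left(-67,Q{\left(-1,-4 \right)} \right)}}{2835 + P{\left(-57,51 \right)}} = \frac{-4670 - 67 \left(\left(-4 + 5 \left(-4\right)\right) - 67\right)}{2835 + \frac{\sqrt{\frac{15}{51} + 25 \left(-57\right)}}{5}} = \frac{-4670 - 67 \left(\left(-4 - 20\right) - 67\right)}{2835 + \frac{\sqrt{15 \cdot \frac{1}{51} - 1425}}{5}} = \frac{-4670 - 67 \left(-24 - 67\right)}{2835 + \frac{\sqrt{\frac{5}{17} - 1425}}{5}} = \frac{-4670 - -6097}{2835 + \frac{\sqrt{- \frac{24220}{17}}}{5}} = \frac{-4670 + 6097}{2835 + \frac{\frac{2}{17} i \sqrt{102935}}{5}} = \frac{1427}{2835 + \frac{2 i \sqrt{102935}}{85}}$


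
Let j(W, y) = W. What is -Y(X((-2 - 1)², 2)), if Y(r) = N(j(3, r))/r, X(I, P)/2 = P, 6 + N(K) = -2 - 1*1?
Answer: 9/4 ≈ 2.2500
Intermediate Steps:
N(K) = -9 (N(K) = -6 + (-2 - 1*1) = -6 + (-2 - 1) = -6 - 3 = -9)
X(I, P) = 2*P
Y(r) = -9/r
-Y(X((-2 - 1)², 2)) = -(-9)/(2*2) = -(-9)/4 = -1*(-9/4) = 9/4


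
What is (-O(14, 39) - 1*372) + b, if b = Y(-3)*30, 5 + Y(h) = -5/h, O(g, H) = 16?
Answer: -488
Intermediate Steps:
Y(h) = -5 - 5/h
b = -100 (b = (-5 - 5/(-3))*30 = (-5 - 5*(-⅓))*30 = (-5 + 5/3)*30 = -10/3*30 = -100)
(-O(14, 39) - 1*372) + b = (-1*16 - 1*372) - 100 = (-16 - 372) - 100 = -388 - 100 = -488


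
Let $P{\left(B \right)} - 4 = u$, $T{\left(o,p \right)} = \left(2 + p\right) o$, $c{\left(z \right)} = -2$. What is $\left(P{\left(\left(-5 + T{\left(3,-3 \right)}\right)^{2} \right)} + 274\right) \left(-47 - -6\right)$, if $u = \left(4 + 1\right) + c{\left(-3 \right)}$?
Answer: $-11521$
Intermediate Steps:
$T{\left(o,p \right)} = o \left(2 + p\right)$
$u = 3$ ($u = \left(4 + 1\right) - 2 = 5 - 2 = 3$)
$P{\left(B \right)} = 7$ ($P{\left(B \right)} = 4 + 3 = 7$)
$\left(P{\left(\left(-5 + T{\left(3,-3 \right)}\right)^{2} \right)} + 274\right) \left(-47 - -6\right) = \left(7 + 274\right) \left(-47 - -6\right) = 281 \left(-47 + 6\right) = 281 \left(-41\right) = -11521$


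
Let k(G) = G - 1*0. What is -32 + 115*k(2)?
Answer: 198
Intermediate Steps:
k(G) = G (k(G) = G + 0 = G)
-32 + 115*k(2) = -32 + 115*2 = -32 + 230 = 198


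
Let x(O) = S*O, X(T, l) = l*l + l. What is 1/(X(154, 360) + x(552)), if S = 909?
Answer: 1/631728 ≈ 1.5830e-6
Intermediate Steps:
X(T, l) = l + l² (X(T, l) = l² + l = l + l²)
x(O) = 909*O
1/(X(154, 360) + x(552)) = 1/(360*(1 + 360) + 909*552) = 1/(360*361 + 501768) = 1/(129960 + 501768) = 1/631728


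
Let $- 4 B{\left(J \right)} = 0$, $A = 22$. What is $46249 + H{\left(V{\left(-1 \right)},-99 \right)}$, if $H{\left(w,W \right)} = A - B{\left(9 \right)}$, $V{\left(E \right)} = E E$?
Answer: $46271$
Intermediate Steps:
$V{\left(E \right)} = E^{2}$
$B{\left(J \right)} = 0$ ($B{\left(J \right)} = \left(- \frac{1}{4}\right) 0 = 0$)
$H{\left(w,W \right)} = 22$ ($H{\left(w,W \right)} = 22 - 0 = 22 + 0 = 22$)
$46249 + H{\left(V{\left(-1 \right)},-99 \right)} = 46249 + 22 = 46271$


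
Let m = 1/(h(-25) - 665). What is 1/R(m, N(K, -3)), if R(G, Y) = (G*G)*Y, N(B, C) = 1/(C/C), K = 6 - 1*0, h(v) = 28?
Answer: 405769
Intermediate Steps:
K = 6 (K = 6 + 0 = 6)
N(B, C) = 1 (N(B, C) = 1/1 = 1)
m = -1/637 (m = 1/(28 - 665) = 1/(-637) = -1/637 ≈ -0.0015699)
R(G, Y) = Y*G**2 (R(G, Y) = G**2*Y = Y*G**2)
1/R(m, N(K, -3)) = 1/(1*(-1/637)**2) = 1/(1*(1/405769)) = 1/(1/405769) = 405769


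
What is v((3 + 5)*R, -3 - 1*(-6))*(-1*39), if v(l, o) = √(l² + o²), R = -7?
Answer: -39*√3145 ≈ -2187.1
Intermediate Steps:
v((3 + 5)*R, -3 - 1*(-6))*(-1*39) = √(((3 + 5)*(-7))² + (-3 - 1*(-6))²)*(-1*39) = √((8*(-7))² + (-3 + 6)²)*(-39) = √((-56)² + 3²)*(-39) = √(3136 + 9)*(-39) = √3145*(-39) = -39*√3145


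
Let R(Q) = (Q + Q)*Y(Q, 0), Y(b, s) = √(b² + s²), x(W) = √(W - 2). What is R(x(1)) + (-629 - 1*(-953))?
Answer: 322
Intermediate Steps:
x(W) = √(-2 + W)
R(Q) = 2*Q*√(Q²) (R(Q) = (Q + Q)*√(Q² + 0²) = (2*Q)*√(Q² + 0) = (2*Q)*√(Q²) = 2*Q*√(Q²))
R(x(1)) + (-629 - 1*(-953)) = 2*√(-2 + 1)*√((√(-2 + 1))²) + (-629 - 1*(-953)) = 2*√(-1)*√((√(-1))²) + (-629 + 953) = 2*I*√(I²) + 324 = 2*I*√(-1) + 324 = 2*I*I + 324 = -2 + 324 = 322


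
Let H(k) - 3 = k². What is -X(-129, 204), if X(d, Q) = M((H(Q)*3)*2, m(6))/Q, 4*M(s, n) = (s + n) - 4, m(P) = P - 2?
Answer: -41619/136 ≈ -306.02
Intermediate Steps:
H(k) = 3 + k²
m(P) = -2 + P
M(s, n) = -1 + n/4 + s/4 (M(s, n) = ((s + n) - 4)/4 = ((n + s) - 4)/4 = (-4 + n + s)/4 = -1 + n/4 + s/4)
X(d, Q) = (9/2 + 3*Q²/2)/Q (X(d, Q) = (-1 + (-2 + 6)/4 + (((3 + Q²)*3)*2)/4)/Q = (-1 + (¼)*4 + ((9 + 3*Q²)*2)/4)/Q = (-1 + 1 + (18 + 6*Q²)/4)/Q = (-1 + 1 + (9/2 + 3*Q²/2))/Q = (9/2 + 3*Q²/2)/Q)
-X(-129, 204) = -3*(3 + 204²)/(2*204) = -3*(3 + 41616)/(2*204) = -3*41619/(2*204) = -1*41619/136 = -41619/136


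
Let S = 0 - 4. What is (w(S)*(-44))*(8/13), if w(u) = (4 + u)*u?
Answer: 0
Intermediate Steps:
S = -4
w(u) = u*(4 + u)
(w(S)*(-44))*(8/13) = (-4*(4 - 4)*(-44))*(8/13) = (-4*0*(-44))*(8*(1/13)) = (0*(-44))*(8/13) = 0*(8/13) = 0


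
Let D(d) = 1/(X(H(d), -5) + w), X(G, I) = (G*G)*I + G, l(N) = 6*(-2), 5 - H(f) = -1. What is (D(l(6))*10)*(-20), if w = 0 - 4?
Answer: 100/89 ≈ 1.1236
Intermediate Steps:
H(f) = 6 (H(f) = 5 - 1*(-1) = 5 + 1 = 6)
l(N) = -12
w = -4
X(G, I) = G + I*G² (X(G, I) = G²*I + G = I*G² + G = G + I*G²)
D(d) = -1/178 (D(d) = 1/(6*(1 + 6*(-5)) - 4) = 1/(6*(1 - 30) - 4) = 1/(6*(-29) - 4) = 1/(-174 - 4) = 1/(-178) = -1/178)
(D(l(6))*10)*(-20) = -1/178*10*(-20) = -5/89*(-20) = 100/89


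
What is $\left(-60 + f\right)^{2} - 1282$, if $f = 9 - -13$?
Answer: $162$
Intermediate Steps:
$f = 22$ ($f = 9 + 13 = 22$)
$\left(-60 + f\right)^{2} - 1282 = \left(-60 + 22\right)^{2} - 1282 = \left(-38\right)^{2} - 1282 = 1444 - 1282 = 162$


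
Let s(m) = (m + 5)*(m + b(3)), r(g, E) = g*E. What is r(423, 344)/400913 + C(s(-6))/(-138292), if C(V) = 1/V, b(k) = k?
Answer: 60369035599/166329181788 ≈ 0.36295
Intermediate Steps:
r(g, E) = E*g
s(m) = (3 + m)*(5 + m) (s(m) = (m + 5)*(m + 3) = (5 + m)*(3 + m) = (3 + m)*(5 + m))
r(423, 344)/400913 + C(s(-6))/(-138292) = (344*423)/400913 + 1/((15 + (-6)**2 + 8*(-6))*(-138292)) = 145512*(1/400913) - 1/138292/(15 + 36 - 48) = 145512/400913 - 1/138292/3 = 145512/400913 + (1/3)*(-1/138292) = 145512/400913 - 1/414876 = 60369035599/166329181788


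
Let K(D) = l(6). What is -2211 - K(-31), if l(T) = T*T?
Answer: -2247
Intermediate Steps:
l(T) = T²
K(D) = 36 (K(D) = 6² = 36)
-2211 - K(-31) = -2211 - 1*36 = -2211 - 36 = -2247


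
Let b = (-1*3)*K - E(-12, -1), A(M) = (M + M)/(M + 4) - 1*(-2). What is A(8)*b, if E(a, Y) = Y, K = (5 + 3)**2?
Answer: -1910/3 ≈ -636.67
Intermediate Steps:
A(M) = 2 + 2*M/(4 + M) (A(M) = (2*M)/(4 + M) + 2 = 2*M/(4 + M) + 2 = 2 + 2*M/(4 + M))
K = 64 (K = 8**2 = 64)
b = -191 (b = -1*3*64 - 1*(-1) = -3*64 + 1 = -192 + 1 = -191)
A(8)*b = (4*(2 + 8)/(4 + 8))*(-191) = (4*10/12)*(-191) = (4*(1/12)*10)*(-191) = (10/3)*(-191) = -1910/3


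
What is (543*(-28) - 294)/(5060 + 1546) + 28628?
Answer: 10505615/367 ≈ 28626.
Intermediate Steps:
(543*(-28) - 294)/(5060 + 1546) + 28628 = (-15204 - 294)/6606 + 28628 = -15498*1/6606 + 28628 = -861/367 + 28628 = 10505615/367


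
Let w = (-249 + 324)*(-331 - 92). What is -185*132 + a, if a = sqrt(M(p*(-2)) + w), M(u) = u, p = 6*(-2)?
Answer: -24420 + I*sqrt(31701) ≈ -24420.0 + 178.05*I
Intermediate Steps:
p = -12
w = -31725 (w = 75*(-423) = -31725)
a = I*sqrt(31701) (a = sqrt(-12*(-2) - 31725) = sqrt(24 - 31725) = sqrt(-31701) = I*sqrt(31701) ≈ 178.05*I)
-185*132 + a = -185*132 + I*sqrt(31701) = -24420 + I*sqrt(31701)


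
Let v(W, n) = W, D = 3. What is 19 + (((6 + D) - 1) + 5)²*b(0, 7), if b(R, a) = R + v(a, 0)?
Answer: 1202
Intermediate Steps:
b(R, a) = R + a
19 + (((6 + D) - 1) + 5)²*b(0, 7) = 19 + (((6 + 3) - 1) + 5)²*(0 + 7) = 19 + ((9 - 1) + 5)²*7 = 19 + (8 + 5)²*7 = 19 + 13²*7 = 19 + 169*7 = 19 + 1183 = 1202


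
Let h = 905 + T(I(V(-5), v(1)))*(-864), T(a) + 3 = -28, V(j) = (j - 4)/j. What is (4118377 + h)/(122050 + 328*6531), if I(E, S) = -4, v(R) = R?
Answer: 2073033/1132109 ≈ 1.8311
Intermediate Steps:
V(j) = (-4 + j)/j
T(a) = -31 (T(a) = -3 - 28 = -31)
h = 27689 (h = 905 - 31*(-864) = 905 + 26784 = 27689)
(4118377 + h)/(122050 + 328*6531) = (4118377 + 27689)/(122050 + 328*6531) = 4146066/(122050 + 2142168) = 4146066/2264218 = 4146066*(1/2264218) = 2073033/1132109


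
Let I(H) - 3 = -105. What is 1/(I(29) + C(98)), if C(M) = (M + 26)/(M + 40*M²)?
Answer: -192129/19597096 ≈ -0.0098040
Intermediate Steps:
I(H) = -102 (I(H) = 3 - 105 = -102)
C(M) = (26 + M)/(M + 40*M²)
1/(I(29) + C(98)) = 1/(-102 + (26 + 98)/(98*(1 + 40*98))) = 1/(-102 + (1/98)*124/(1 + 3920)) = 1/(-102 + (1/98)*124/3921) = 1/(-102 + (1/98)*(1/3921)*124) = 1/(-102 + 62/192129) = 1/(-19597096/192129) = -192129/19597096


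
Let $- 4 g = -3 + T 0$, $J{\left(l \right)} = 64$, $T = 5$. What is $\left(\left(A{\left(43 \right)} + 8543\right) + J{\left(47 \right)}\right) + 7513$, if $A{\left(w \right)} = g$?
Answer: $\frac{64483}{4} \approx 16121.0$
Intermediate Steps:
$g = \frac{3}{4}$ ($g = - \frac{-3 + 5 \cdot 0}{4} = - \frac{-3 + 0}{4} = \left(- \frac{1}{4}\right) \left(-3\right) = \frac{3}{4} \approx 0.75$)
$A{\left(w \right)} = \frac{3}{4}$
$\left(\left(A{\left(43 \right)} + 8543\right) + J{\left(47 \right)}\right) + 7513 = \left(\left(\frac{3}{4} + 8543\right) + 64\right) + 7513 = \left(\frac{34175}{4} + 64\right) + 7513 = \frac{34431}{4} + 7513 = \frac{64483}{4}$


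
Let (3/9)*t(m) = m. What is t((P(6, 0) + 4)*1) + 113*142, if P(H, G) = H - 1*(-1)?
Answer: 16079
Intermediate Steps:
P(H, G) = 1 + H (P(H, G) = H + 1 = 1 + H)
t(m) = 3*m
t((P(6, 0) + 4)*1) + 113*142 = 3*(((1 + 6) + 4)*1) + 113*142 = 3*((7 + 4)*1) + 16046 = 3*(11*1) + 16046 = 3*11 + 16046 = 33 + 16046 = 16079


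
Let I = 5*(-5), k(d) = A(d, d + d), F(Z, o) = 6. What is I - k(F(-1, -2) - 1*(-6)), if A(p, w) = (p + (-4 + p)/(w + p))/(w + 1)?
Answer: -1147/45 ≈ -25.489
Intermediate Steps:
A(p, w) = (p + (-4 + p)/(p + w))/(1 + w)
k(d) = (-4 + d + 3*d²)/(3*d + 6*d²) (k(d) = (-4 + d + d² + d*(d + d))/(d + (d + d) + (d + d)² + d*(d + d)) = (-4 + d + d² + d*(2*d))/(d + 2*d + (2*d)² + d*(2*d)) = (-4 + d + d² + 2*d²)/(d + 2*d + 4*d² + 2*d²) = (-4 + d + 3*d²)/(3*d + 6*d²))
I = -25
I - k(F(-1, -2) - 1*(-6)) = -25 - (-4 + (6 - 1*(-6)) + 3*(6 - 1*(-6))²)/(3*(6 - 1*(-6))*(1 + 2*(6 - 1*(-6)))) = -25 - (-4 + (6 + 6) + 3*(6 + 6)²)/(3*(6 + 6)*(1 + 2*(6 + 6))) = -25 - (-4 + 12 + 3*12²)/(3*12*(1 + 2*12)) = -25 - (-4 + 12 + 3*144)/(3*12*(1 + 24)) = -25 - (-4 + 12 + 432)/(3*12*25) = -25 - 440/(3*12*25) = -25 - 1*22/45 = -25 - 22/45 = -1147/45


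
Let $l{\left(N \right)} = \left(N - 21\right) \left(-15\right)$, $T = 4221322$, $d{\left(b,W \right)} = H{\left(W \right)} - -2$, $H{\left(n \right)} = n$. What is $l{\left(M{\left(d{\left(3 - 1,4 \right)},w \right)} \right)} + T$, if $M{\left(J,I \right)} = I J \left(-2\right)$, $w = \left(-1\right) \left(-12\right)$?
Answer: $4223797$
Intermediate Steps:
$w = 12$
$d{\left(b,W \right)} = 2 + W$ ($d{\left(b,W \right)} = W - -2 = W + 2 = 2 + W$)
$M{\left(J,I \right)} = - 2 I J$
$l{\left(N \right)} = 315 - 15 N$ ($l{\left(N \right)} = \left(-21 + N\right) \left(-15\right) = 315 - 15 N$)
$l{\left(M{\left(d{\left(3 - 1,4 \right)},w \right)} \right)} + T = \left(315 - 15 \left(\left(-2\right) 12 \left(2 + 4\right)\right)\right) + 4221322 = \left(315 - 15 \left(\left(-2\right) 12 \cdot 6\right)\right) + 4221322 = \left(315 - -2160\right) + 4221322 = \left(315 + 2160\right) + 4221322 = 2475 + 4221322 = 4223797$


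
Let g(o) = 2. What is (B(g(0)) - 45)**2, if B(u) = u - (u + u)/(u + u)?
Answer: 1936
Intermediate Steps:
B(u) = -1 + u (B(u) = u - 2*u/(2*u) = u - 2*u*1/(2*u) = u - 1*1 = u - 1 = -1 + u)
(B(g(0)) - 45)**2 = ((-1 + 2) - 45)**2 = (1 - 45)**2 = (-44)**2 = 1936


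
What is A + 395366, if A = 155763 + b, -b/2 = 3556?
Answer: 544017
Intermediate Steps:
b = -7112 (b = -2*3556 = -7112)
A = 148651 (A = 155763 - 7112 = 148651)
A + 395366 = 148651 + 395366 = 544017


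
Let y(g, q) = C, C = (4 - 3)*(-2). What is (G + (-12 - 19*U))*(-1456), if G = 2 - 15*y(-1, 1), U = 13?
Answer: 330512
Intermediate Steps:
C = -2 (C = 1*(-2) = -2)
y(g, q) = -2
G = 32 (G = 2 - 15*(-2) = 2 + 30 = 32)
(G + (-12 - 19*U))*(-1456) = (32 + (-12 - 19*13))*(-1456) = (32 + (-12 - 247))*(-1456) = (32 - 259)*(-1456) = -227*(-1456) = 330512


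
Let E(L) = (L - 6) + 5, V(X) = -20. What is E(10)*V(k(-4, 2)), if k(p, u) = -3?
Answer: -180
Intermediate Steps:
E(L) = -1 + L (E(L) = (-6 + L) + 5 = -1 + L)
E(10)*V(k(-4, 2)) = (-1 + 10)*(-20) = 9*(-20) = -180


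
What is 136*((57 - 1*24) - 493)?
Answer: -62560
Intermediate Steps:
136*((57 - 1*24) - 493) = 136*((57 - 24) - 493) = 136*(33 - 493) = 136*(-460) = -62560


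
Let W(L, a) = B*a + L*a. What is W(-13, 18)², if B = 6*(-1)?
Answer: 116964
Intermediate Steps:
B = -6
W(L, a) = -6*a + L*a
W(-13, 18)² = (18*(-6 - 13))² = (18*(-19))² = (-342)² = 116964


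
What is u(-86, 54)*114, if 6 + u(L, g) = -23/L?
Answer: -28101/43 ≈ -653.51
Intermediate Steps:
u(L, g) = -6 - 23/L
u(-86, 54)*114 = (-6 - 23/(-86))*114 = (-6 - 23*(-1/86))*114 = (-6 + 23/86)*114 = -493/86*114 = -28101/43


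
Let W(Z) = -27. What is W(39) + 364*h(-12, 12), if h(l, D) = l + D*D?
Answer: 48021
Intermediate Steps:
h(l, D) = l + D²
W(39) + 364*h(-12, 12) = -27 + 364*(-12 + 12²) = -27 + 364*(-12 + 144) = -27 + 364*132 = -27 + 48048 = 48021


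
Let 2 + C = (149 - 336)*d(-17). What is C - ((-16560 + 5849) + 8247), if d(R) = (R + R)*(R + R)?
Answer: -213710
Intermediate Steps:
d(R) = 4*R² (d(R) = (2*R)*(2*R) = 4*R²)
C = -216174 (C = -2 + (149 - 336)*(4*(-17)²) = -2 - 748*289 = -2 - 187*1156 = -2 - 216172 = -216174)
C - ((-16560 + 5849) + 8247) = -216174 - ((-16560 + 5849) + 8247) = -216174 - (-10711 + 8247) = -216174 - 1*(-2464) = -216174 + 2464 = -213710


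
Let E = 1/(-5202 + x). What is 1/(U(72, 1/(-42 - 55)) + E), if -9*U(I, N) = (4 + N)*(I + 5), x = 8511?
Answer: -320973/10956002 ≈ -0.029297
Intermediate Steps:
U(I, N) = -(4 + N)*(5 + I)/9 (U(I, N) = -(4 + N)*(I + 5)/9 = -(4 + N)*(5 + I)/9)
E = 1/3309 (E = 1/(-5202 + 8511) = 1/3309 ≈ 0.00030221)
1/(U(72, 1/(-42 - 55)) + E) = 1/((-20/9 - 5/(9*(-42 - 55)) - 4/9*72 - 1/9*72/(-42 - 55)) + 1/3309) = 1/((-20/9 - 5/9/(-97) - 32 - 1/9*72/(-97)) + 1/3309) = 1/((-20/9 - 5/9*(-1/97) - 32 - 1/9*72*(-1/97)) + 1/3309) = 1/((-20/9 + 5/873 - 32 + 8/97) + 1/3309) = 1/(-3311/97 + 1/3309) = 1/(-10956002/320973) = -320973/10956002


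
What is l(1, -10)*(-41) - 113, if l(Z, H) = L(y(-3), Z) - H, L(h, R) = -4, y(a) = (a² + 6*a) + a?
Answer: -359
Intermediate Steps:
y(a) = a² + 7*a
l(Z, H) = -4 - H
l(1, -10)*(-41) - 113 = (-4 - 1*(-10))*(-41) - 113 = (-4 + 10)*(-41) - 113 = 6*(-41) - 113 = -246 - 113 = -359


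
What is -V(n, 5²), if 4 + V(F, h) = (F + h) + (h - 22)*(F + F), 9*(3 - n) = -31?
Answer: -595/9 ≈ -66.111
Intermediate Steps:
n = 58/9 (n = 3 - ⅑*(-31) = 3 + 31/9 = 58/9 ≈ 6.4444)
V(F, h) = -4 + F + h + 2*F*(-22 + h) (V(F, h) = -4 + ((F + h) + (h - 22)*(F + F)) = -4 + ((F + h) + (-22 + h)*(2*F)) = -4 + ((F + h) + 2*F*(-22 + h)) = -4 + (F + h + 2*F*(-22 + h)) = -4 + F + h + 2*F*(-22 + h))
-V(n, 5²) = -(-4 + 5² - 43*58/9 + 2*(58/9)*5²) = -(-4 + 25 - 2494/9 + 2*(58/9)*25) = -(-4 + 25 - 2494/9 + 2900/9) = -1*595/9 = -595/9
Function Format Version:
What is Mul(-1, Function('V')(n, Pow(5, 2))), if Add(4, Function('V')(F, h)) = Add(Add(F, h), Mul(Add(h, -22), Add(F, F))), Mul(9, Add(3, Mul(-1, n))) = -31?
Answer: Rational(-595, 9) ≈ -66.111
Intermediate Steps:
n = Rational(58, 9) (n = Add(3, Mul(Rational(-1, 9), -31)) = Add(3, Rational(31, 9)) = Rational(58, 9) ≈ 6.4444)
Function('V')(F, h) = Add(-4, F, h, Mul(2, F, Add(-22, h))) (Function('V')(F, h) = Add(-4, Add(Add(F, h), Mul(Add(h, -22), Add(F, F)))) = Add(-4, Add(Add(F, h), Mul(Add(-22, h), Mul(2, F)))) = Add(-4, Add(Add(F, h), Mul(2, F, Add(-22, h)))) = Add(-4, Add(F, h, Mul(2, F, Add(-22, h)))) = Add(-4, F, h, Mul(2, F, Add(-22, h))))
Mul(-1, Function('V')(n, Pow(5, 2))) = Mul(-1, Add(-4, Pow(5, 2), Mul(-43, Rational(58, 9)), Mul(2, Rational(58, 9), Pow(5, 2)))) = Mul(-1, Add(-4, 25, Rational(-2494, 9), Mul(2, Rational(58, 9), 25))) = Mul(-1, Add(-4, 25, Rational(-2494, 9), Rational(2900, 9))) = Mul(-1, Rational(595, 9)) = Rational(-595, 9)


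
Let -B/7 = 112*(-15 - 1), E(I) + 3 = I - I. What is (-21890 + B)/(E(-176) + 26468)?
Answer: -9346/26465 ≈ -0.35315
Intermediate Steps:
E(I) = -3 (E(I) = -3 + (I - I) = -3 + 0 = -3)
B = 12544 (B = -784*(-15 - 1) = -784*(-16) = -7*(-1792) = 12544)
(-21890 + B)/(E(-176) + 26468) = (-21890 + 12544)/(-3 + 26468) = -9346/26465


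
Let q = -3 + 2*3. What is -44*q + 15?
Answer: -117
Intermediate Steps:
q = 3 (q = -3 + 6 = 3)
-44*q + 15 = -44*3 + 15 = -132 + 15 = -117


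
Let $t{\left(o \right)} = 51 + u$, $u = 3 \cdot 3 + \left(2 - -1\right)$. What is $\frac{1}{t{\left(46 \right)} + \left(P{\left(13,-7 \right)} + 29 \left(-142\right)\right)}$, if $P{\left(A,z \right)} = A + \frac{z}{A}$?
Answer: $- \frac{13}{52553} \approx -0.00024737$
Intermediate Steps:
$u = 12$ ($u = 9 + \left(2 + 1\right) = 9 + 3 = 12$)
$t{\left(o \right)} = 63$ ($t{\left(o \right)} = 51 + 12 = 63$)
$\frac{1}{t{\left(46 \right)} + \left(P{\left(13,-7 \right)} + 29 \left(-142\right)\right)} = \frac{1}{63 + \left(\left(13 - \frac{7}{13}\right) + 29 \left(-142\right)\right)} = \frac{1}{63 + \left(\left(13 - \frac{7}{13}\right) - 4118\right)} = \frac{1}{63 + \left(\frac{162}{13} - 4118\right)} = \frac{1}{63 - \frac{53372}{13}} = \frac{1}{- \frac{52553}{13}} = - \frac{13}{52553}$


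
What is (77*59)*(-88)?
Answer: -399784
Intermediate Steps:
(77*59)*(-88) = 4543*(-88) = -399784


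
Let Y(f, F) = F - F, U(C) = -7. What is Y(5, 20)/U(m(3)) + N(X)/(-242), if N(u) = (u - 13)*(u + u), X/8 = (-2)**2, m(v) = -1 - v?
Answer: -608/121 ≈ -5.0248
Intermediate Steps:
X = 32 (X = 8*(-2)**2 = 8*4 = 32)
N(u) = 2*u*(-13 + u) (N(u) = (-13 + u)*(2*u) = 2*u*(-13 + u))
Y(f, F) = 0
Y(5, 20)/U(m(3)) + N(X)/(-242) = 0/(-7) + (2*32*(-13 + 32))/(-242) = 0*(-1/7) + (2*32*19)*(-1/242) = 0 + 1216*(-1/242) = 0 - 608/121 = -608/121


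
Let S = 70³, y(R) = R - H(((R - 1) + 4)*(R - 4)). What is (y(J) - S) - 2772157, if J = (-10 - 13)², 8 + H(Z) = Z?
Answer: -3393920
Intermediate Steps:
H(Z) = -8 + Z
J = 529 (J = (-23)² = 529)
y(R) = 8 + R - (-4 + R)*(3 + R) (y(R) = R - (-8 + ((R - 1) + 4)*(R - 4)) = R - (-8 + ((-1 + R) + 4)*(-4 + R)) = R - (-8 + (3 + R)*(-4 + R)) = R - (-8 + (-4 + R)*(3 + R)) = R + (8 - (-4 + R)*(3 + R)) = 8 + R - (-4 + R)*(3 + R))
S = 343000
(y(J) - S) - 2772157 = ((20 - 1*529² + 2*529) - 1*343000) - 2772157 = ((20 - 1*279841 + 1058) - 343000) - 2772157 = ((20 - 279841 + 1058) - 343000) - 2772157 = (-278763 - 343000) - 2772157 = -621763 - 2772157 = -3393920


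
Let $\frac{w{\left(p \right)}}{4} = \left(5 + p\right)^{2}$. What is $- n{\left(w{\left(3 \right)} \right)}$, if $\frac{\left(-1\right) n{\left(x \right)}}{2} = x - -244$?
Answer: $1000$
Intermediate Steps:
$w{\left(p \right)} = 4 \left(5 + p\right)^{2}$
$n{\left(x \right)} = -488 - 2 x$ ($n{\left(x \right)} = - 2 \left(x - -244\right) = - 2 \left(x + 244\right) = - 2 \left(244 + x\right) = -488 - 2 x$)
$- n{\left(w{\left(3 \right)} \right)} = - (-488 - 2 \cdot 4 \left(5 + 3\right)^{2}) = - (-488 - 2 \cdot 4 \cdot 8^{2}) = - (-488 - 2 \cdot 4 \cdot 64) = - (-488 - 512) = \left(-1\right) \left(-1000\right) = 1000$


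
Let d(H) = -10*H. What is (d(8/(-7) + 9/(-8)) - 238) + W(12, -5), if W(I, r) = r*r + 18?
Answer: -4825/28 ≈ -172.32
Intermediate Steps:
W(I, r) = 18 + r² (W(I, r) = r² + 18 = 18 + r²)
(d(8/(-7) + 9/(-8)) - 238) + W(12, -5) = (-10*(8/(-7) + 9/(-8)) - 238) + (18 + (-5)²) = (-10*(8*(-⅐) + 9*(-⅛)) - 238) + (18 + 25) = (-10*(-8/7 - 9/8) - 238) + 43 = (-10*(-127/56) - 238) + 43 = (635/28 - 238) + 43 = -6029/28 + 43 = -4825/28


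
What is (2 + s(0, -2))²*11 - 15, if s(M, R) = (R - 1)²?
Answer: 1316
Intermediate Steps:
s(M, R) = (-1 + R)²
(2 + s(0, -2))²*11 - 15 = (2 + (-1 - 2)²)²*11 - 15 = (2 + (-3)²)²*11 - 15 = (2 + 9)²*11 - 15 = 11²*11 - 15 = 121*11 - 15 = 1331 - 15 = 1316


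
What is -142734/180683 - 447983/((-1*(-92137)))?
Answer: -94093994947/16647589571 ≈ -5.6521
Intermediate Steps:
-142734/180683 - 447983/((-1*(-92137))) = -142734*1/180683 - 447983/92137 = -142734/180683 - 447983*1/92137 = -142734/180683 - 447983/92137 = -94093994947/16647589571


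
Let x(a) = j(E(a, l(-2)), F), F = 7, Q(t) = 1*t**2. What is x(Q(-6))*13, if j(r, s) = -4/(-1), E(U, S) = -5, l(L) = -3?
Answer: 52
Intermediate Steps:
Q(t) = t**2
j(r, s) = 4 (j(r, s) = -4*(-1) = 4)
x(a) = 4
x(Q(-6))*13 = 4*13 = 52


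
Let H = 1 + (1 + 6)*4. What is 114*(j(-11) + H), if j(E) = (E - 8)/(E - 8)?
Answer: 3420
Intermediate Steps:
H = 29 (H = 1 + 7*4 = 1 + 28 = 29)
j(E) = 1 (j(E) = (-8 + E)/(-8 + E) = 1)
114*(j(-11) + H) = 114*(1 + 29) = 114*30 = 3420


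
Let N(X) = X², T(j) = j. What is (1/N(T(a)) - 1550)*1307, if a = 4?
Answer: -32412293/16 ≈ -2.0258e+6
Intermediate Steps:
(1/N(T(a)) - 1550)*1307 = (1/(4²) - 1550)*1307 = (1/16 - 1550)*1307 = -24799/16*1307 = -32412293/16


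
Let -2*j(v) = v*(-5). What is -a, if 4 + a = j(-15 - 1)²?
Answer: -1596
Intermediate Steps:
j(v) = 5*v/2 (j(v) = -v*(-5)/2 = -(-5)*v/2 = 5*v/2)
a = 1596 (a = -4 + (5*(-15 - 1)/2)² = -4 + ((5/2)*(-16))² = -4 + (-40)² = -4 + 1600 = 1596)
-a = -1*1596 = -1596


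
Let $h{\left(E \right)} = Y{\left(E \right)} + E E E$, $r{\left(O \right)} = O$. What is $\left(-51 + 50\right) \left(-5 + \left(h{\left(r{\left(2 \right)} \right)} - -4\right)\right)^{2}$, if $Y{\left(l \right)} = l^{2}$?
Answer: $-121$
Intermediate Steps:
$h{\left(E \right)} = E^{2} + E^{3}$ ($h{\left(E \right)} = E^{2} + E E E = E^{2} + E^{2} E = E^{2} + E^{3}$)
$\left(-51 + 50\right) \left(-5 + \left(h{\left(r{\left(2 \right)} \right)} - -4\right)\right)^{2} = \left(-51 + 50\right) \left(-5 - \left(-4 - 2^{2} \left(1 + 2\right)\right)\right)^{2} = - \left(-5 + \left(4 \cdot 3 + 4\right)\right)^{2} = - \left(-5 + \left(12 + 4\right)\right)^{2} = - \left(-5 + 16\right)^{2} = - 11^{2} = \left(-1\right) 121 = -121$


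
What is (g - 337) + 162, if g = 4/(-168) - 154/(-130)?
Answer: -474581/2730 ≈ -173.84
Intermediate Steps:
g = 3169/2730 (g = 4*(-1/168) - 154*(-1/130) = -1/42 + 77/65 = 3169/2730 ≈ 1.1608)
(g - 337) + 162 = (3169/2730 - 337) + 162 = -916841/2730 + 162 = -474581/2730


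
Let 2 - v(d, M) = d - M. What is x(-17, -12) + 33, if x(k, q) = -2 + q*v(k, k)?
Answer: 7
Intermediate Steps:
v(d, M) = 2 + M - d (v(d, M) = 2 - (d - M) = 2 + (M - d) = 2 + M - d)
x(k, q) = -2 + 2*q (x(k, q) = -2 + q*(2 + k - k) = -2 + q*2 = -2 + 2*q)
x(-17, -12) + 33 = (-2 + 2*(-12)) + 33 = (-2 - 24) + 33 = -26 + 33 = 7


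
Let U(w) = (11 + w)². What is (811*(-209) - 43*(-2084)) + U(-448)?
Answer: 111082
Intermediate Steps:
(811*(-209) - 43*(-2084)) + U(-448) = (811*(-209) - 43*(-2084)) + (11 - 448)² = (-169499 + 89612) + (-437)² = -79887 + 190969 = 111082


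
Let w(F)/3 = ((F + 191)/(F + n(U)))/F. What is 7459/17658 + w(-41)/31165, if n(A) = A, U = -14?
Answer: 20968185941/49638103614 ≈ 0.42242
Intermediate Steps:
w(F) = 3*(191 + F)/(F*(-14 + F)) (w(F) = 3*(((F + 191)/(F - 14))/F) = 3*(((191 + F)/(-14 + F))/F) = 3*((191 + F)/(F*(-14 + F))) = 3*(191 + F)/(F*(-14 + F)))
7459/17658 + w(-41)/31165 = 7459/17658 + (3*(191 - 41)/(-41*(-14 - 41)))/31165 = 7459*(1/17658) + (3*(-1/41)*150/(-55))*(1/31165) = 7459/17658 + (3*(-1/41)*(-1/55)*150)*(1/31165) = 7459/17658 + (90/451)*(1/31165) = 7459/17658 + 18/2811083 = 20968185941/49638103614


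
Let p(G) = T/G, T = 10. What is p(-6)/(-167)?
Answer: 5/501 ≈ 0.0099800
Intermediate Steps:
p(G) = 10/G
p(-6)/(-167) = (10/(-6))/(-167) = (10*(-⅙))*(-1/167) = -5/3*(-1/167) = 5/501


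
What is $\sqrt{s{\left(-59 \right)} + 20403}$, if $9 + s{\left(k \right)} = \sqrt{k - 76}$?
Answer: $\sqrt{20394 + 3 i \sqrt{15}} \approx 142.81 + 0.0407 i$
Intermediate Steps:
$s{\left(k \right)} = -9 + \sqrt{-76 + k}$ ($s{\left(k \right)} = -9 + \sqrt{k - 76} = -9 + \sqrt{-76 + k}$)
$\sqrt{s{\left(-59 \right)} + 20403} = \sqrt{\left(-9 + \sqrt{-76 - 59}\right) + 20403} = \sqrt{\left(-9 + \sqrt{-135}\right) + 20403} = \sqrt{\left(-9 + 3 i \sqrt{15}\right) + 20403} = \sqrt{20394 + 3 i \sqrt{15}}$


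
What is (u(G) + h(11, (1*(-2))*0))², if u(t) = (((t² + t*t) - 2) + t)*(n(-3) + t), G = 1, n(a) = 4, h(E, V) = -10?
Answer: 25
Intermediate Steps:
u(t) = (4 + t)*(-2 + t + 2*t²) (u(t) = (((t² + t*t) - 2) + t)*(4 + t) = (((t² + t²) - 2) + t)*(4 + t) = ((2*t² - 2) + t)*(4 + t) = ((-2 + 2*t²) + t)*(4 + t) = (-2 + t + 2*t²)*(4 + t) = (4 + t)*(-2 + t + 2*t²))
(u(G) + h(11, (1*(-2))*0))² = ((-8 + 2*1 + 2*1³ + 9*1²) - 10)² = ((-8 + 2 + 2*1 + 9*1) - 10)² = ((-8 + 2 + 2 + 9) - 10)² = (5 - 10)² = (-5)² = 25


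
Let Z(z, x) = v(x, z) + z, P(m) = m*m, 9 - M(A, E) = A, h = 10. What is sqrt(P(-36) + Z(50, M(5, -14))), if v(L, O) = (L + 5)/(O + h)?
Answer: sqrt(134615)/10 ≈ 36.690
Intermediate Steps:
v(L, O) = (5 + L)/(10 + O) (v(L, O) = (L + 5)/(O + 10) = (5 + L)/(10 + O))
M(A, E) = 9 - A
P(m) = m**2
Z(z, x) = z + (5 + x)/(10 + z) (Z(z, x) = (5 + x)/(10 + z) + z = z + (5 + x)/(10 + z))
sqrt(P(-36) + Z(50, M(5, -14))) = sqrt((-36)**2 + (5 + (9 - 1*5) + 50*(10 + 50))/(10 + 50)) = sqrt(1296 + (5 + (9 - 5) + 50*60)/60) = sqrt(1296 + (5 + 4 + 3000)/60) = sqrt(1296 + (1/60)*3009) = sqrt(1296 + 1003/20) = sqrt(26923/20) = sqrt(134615)/10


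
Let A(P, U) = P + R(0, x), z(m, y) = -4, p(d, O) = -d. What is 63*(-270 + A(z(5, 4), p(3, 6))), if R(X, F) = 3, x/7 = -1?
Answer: -17073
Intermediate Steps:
x = -7 (x = 7*(-1) = -7)
A(P, U) = 3 + P (A(P, U) = P + 3 = 3 + P)
63*(-270 + A(z(5, 4), p(3, 6))) = 63*(-270 + (3 - 4)) = 63*(-270 - 1) = 63*(-271) = -17073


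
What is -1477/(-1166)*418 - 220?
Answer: 16403/53 ≈ 309.49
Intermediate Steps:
-1477/(-1166)*418 - 220 = -1477*(-1/1166)*418 - 220 = (1477/1166)*418 - 220 = 28063/53 - 220 = 16403/53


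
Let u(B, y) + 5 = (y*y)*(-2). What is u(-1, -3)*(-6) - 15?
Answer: 123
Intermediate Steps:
u(B, y) = -5 - 2*y**2 (u(B, y) = -5 + (y*y)*(-2) = -5 + y**2*(-2) = -5 - 2*y**2)
u(-1, -3)*(-6) - 15 = (-5 - 2*(-3)**2)*(-6) - 15 = (-5 - 2*9)*(-6) - 15 = (-5 - 18)*(-6) - 15 = -23*(-6) - 15 = 138 - 15 = 123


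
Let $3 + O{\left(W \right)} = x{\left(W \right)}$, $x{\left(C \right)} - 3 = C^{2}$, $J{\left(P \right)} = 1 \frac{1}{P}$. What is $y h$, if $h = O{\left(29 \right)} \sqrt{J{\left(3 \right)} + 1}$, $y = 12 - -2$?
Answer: $\frac{23548 \sqrt{3}}{3} \approx 13595.0$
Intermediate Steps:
$y = 14$ ($y = 12 + 2 = 14$)
$J{\left(P \right)} = \frac{1}{P}$
$x{\left(C \right)} = 3 + C^{2}$
$O{\left(W \right)} = W^{2}$ ($O{\left(W \right)} = -3 + \left(3 + W^{2}\right) = W^{2}$)
$h = \frac{1682 \sqrt{3}}{3}$ ($h = 29^{2} \sqrt{\frac{1}{3} + 1} = 841 \sqrt{\frac{1}{3} + 1} = 841 \sqrt{\frac{4}{3}} = 841 \frac{2 \sqrt{3}}{3} = \frac{1682 \sqrt{3}}{3} \approx 971.1$)
$y h = 14 \frac{1682 \sqrt{3}}{3} = \frac{23548 \sqrt{3}}{3}$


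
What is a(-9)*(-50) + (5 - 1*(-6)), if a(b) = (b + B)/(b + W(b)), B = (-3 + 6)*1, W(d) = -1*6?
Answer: -9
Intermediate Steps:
W(d) = -6
B = 3 (B = 3*1 = 3)
a(b) = (3 + b)/(-6 + b) (a(b) = (b + 3)/(b - 6) = (3 + b)/(-6 + b))
a(-9)*(-50) + (5 - 1*(-6)) = ((3 - 9)/(-6 - 9))*(-50) + (5 - 1*(-6)) = (-6/(-15))*(-50) + (5 + 6) = -1/15*(-6)*(-50) + 11 = (⅖)*(-50) + 11 = -20 + 11 = -9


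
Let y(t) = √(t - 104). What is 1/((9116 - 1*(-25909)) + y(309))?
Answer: 7005/245350084 - √205/1226750420 ≈ 2.8539e-5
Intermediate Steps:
y(t) = √(-104 + t)
1/((9116 - 1*(-25909)) + y(309)) = 1/((9116 - 1*(-25909)) + √(-104 + 309)) = 1/((9116 + 25909) + √205) = 1/(35025 + √205)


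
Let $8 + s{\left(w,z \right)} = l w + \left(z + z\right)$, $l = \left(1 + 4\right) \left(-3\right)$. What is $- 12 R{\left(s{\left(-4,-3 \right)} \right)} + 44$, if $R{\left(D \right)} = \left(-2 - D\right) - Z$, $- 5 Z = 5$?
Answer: $608$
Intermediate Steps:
$Z = -1$ ($Z = \left(- \frac{1}{5}\right) 5 = -1$)
$l = -15$ ($l = 5 \left(-3\right) = -15$)
$s{\left(w,z \right)} = -8 - 15 w + 2 z$ ($s{\left(w,z \right)} = -8 - \left(- 2 z + 15 w\right) = -8 - 15 w + 2 z$)
$R{\left(D \right)} = -1 - D$ ($R{\left(D \right)} = \left(-2 - D\right) - -1 = \left(-2 - D\right) + 1 = -1 - D$)
$- 12 R{\left(s{\left(-4,-3 \right)} \right)} + 44 = - 12 \left(-1 - \left(-8 - -60 + 2 \left(-3\right)\right)\right) + 44 = - 12 \left(-1 - \left(-8 + 60 - 6\right)\right) + 44 = - 12 \left(-1 - 46\right) + 44 = \left(-12\right) \left(-47\right) + 44 = 564 + 44 = 608$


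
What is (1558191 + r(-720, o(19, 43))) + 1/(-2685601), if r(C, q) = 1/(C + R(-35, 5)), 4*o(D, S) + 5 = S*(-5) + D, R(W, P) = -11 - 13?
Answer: 3113401402310159/1998087144 ≈ 1.5582e+6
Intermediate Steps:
R(W, P) = -24
o(D, S) = -5/4 - 5*S/4 + D/4 (o(D, S) = -5/4 + (S*(-5) + D)/4 = -5/4 + (-5*S + D)/4 = -5/4 + (D - 5*S)/4 = -5/4 + (-5*S/4 + D/4) = -5/4 - 5*S/4 + D/4)
r(C, q) = 1/(-24 + C) (r(C, q) = 1/(C - 24) = 1/(-24 + C))
(1558191 + r(-720, o(19, 43))) + 1/(-2685601) = (1558191 + 1/(-24 - 720)) + 1/(-2685601) = (1558191 + 1/(-744)) - 1/2685601 = (1558191 - 1/744) - 1/2685601 = 1159294103/744 - 1/2685601 = 3113401402310159/1998087144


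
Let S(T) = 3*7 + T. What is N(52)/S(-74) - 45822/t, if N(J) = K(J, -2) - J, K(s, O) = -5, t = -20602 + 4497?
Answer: 3346551/853565 ≈ 3.9207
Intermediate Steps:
S(T) = 21 + T
t = -16105
N(J) = -5 - J
N(52)/S(-74) - 45822/t = (-5 - 1*52)/(21 - 74) - 45822/(-16105) = (-5 - 52)/(-53) - 45822*(-1/16105) = -57*(-1/53) + 45822/16105 = 57/53 + 45822/16105 = 3346551/853565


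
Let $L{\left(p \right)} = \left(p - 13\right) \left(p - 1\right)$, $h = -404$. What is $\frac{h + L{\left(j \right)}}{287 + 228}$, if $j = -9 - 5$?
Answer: $\frac{1}{515} \approx 0.0019417$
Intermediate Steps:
$j = -14$ ($j = -9 - 5 = -14$)
$L{\left(p \right)} = \left(-1 + p\right) \left(-13 + p\right)$ ($L{\left(p \right)} = \left(-13 + p\right) \left(-1 + p\right) = \left(-1 + p\right) \left(-13 + p\right)$)
$\frac{h + L{\left(j \right)}}{287 + 228} = \frac{-404 + \left(13 + \left(-14\right)^{2} - -196\right)}{287 + 228} = \frac{-404 + \left(13 + 196 + 196\right)}{515} = \left(-404 + 405\right) \frac{1}{515} = 1 \cdot \frac{1}{515} = \frac{1}{515}$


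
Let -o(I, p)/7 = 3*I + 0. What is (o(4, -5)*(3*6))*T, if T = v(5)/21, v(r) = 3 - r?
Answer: 144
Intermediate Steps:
o(I, p) = -21*I (o(I, p) = -7*(3*I + 0) = -21*I)
T = -2/21 (T = (3 - 1*5)/21 = (3 - 5)*(1/21) = -2*1/21 = -2/21 ≈ -0.095238)
(o(4, -5)*(3*6))*T = ((-21*4)*(3*6))*(-2/21) = -84*18*(-2/21) = -1512*(-2/21) = 144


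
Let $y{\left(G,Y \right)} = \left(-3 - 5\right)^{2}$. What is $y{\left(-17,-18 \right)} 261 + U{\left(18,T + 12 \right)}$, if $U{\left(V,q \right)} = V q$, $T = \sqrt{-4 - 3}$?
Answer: $16920 + 18 i \sqrt{7} \approx 16920.0 + 47.624 i$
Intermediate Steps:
$T = i \sqrt{7}$ ($T = \sqrt{-7} = i \sqrt{7} \approx 2.6458 i$)
$y{\left(G,Y \right)} = 64$ ($y{\left(G,Y \right)} = \left(-8\right)^{2} = 64$)
$y{\left(-17,-18 \right)} 261 + U{\left(18,T + 12 \right)} = 64 \cdot 261 + 18 \left(i \sqrt{7} + 12\right) = 16704 + 18 \left(12 + i \sqrt{7}\right) = 16704 + \left(216 + 18 i \sqrt{7}\right) = 16920 + 18 i \sqrt{7}$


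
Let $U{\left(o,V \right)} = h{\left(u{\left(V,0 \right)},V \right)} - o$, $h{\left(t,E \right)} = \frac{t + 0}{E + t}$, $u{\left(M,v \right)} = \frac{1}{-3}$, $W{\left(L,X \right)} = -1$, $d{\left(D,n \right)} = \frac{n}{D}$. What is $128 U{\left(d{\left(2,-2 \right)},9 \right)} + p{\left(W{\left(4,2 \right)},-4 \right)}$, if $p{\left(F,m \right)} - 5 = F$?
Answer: $\frac{1652}{13} \approx 127.08$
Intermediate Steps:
$u{\left(M,v \right)} = - \frac{1}{3}$
$p{\left(F,m \right)} = 5 + F$
$h{\left(t,E \right)} = \frac{t}{E + t}$
$U{\left(o,V \right)} = - o - \frac{1}{3 \left(- \frac{1}{3} + V\right)}$ ($U{\left(o,V \right)} = - \frac{1}{3 \left(V - \frac{1}{3}\right)} - o = - \frac{1}{3 \left(- \frac{1}{3} + V\right)} - o = - o - \frac{1}{3 \left(- \frac{1}{3} + V\right)}$)
$128 U{\left(d{\left(2,-2 \right)},9 \right)} + p{\left(W{\left(4,2 \right)},-4 \right)} = 128 \frac{-1 - \frac{2}{2} - 27 \left(- \frac{2}{2}\right)}{-1 + 3 \cdot 9} + \left(5 - 1\right) = 128 \frac{-1 - 1 - 27 \left(\left(-2\right) \frac{1}{2}\right)}{-1 + 27} + 4 = 128 \frac{-1 - 1 - 27 \left(-1\right)}{26} + 4 = 128 \frac{-1 - 1 + 27}{26} + 4 = 128 \cdot \frac{1}{26} \cdot 25 + 4 = 128 \cdot \frac{25}{26} + 4 = \frac{1600}{13} + 4 = \frac{1652}{13}$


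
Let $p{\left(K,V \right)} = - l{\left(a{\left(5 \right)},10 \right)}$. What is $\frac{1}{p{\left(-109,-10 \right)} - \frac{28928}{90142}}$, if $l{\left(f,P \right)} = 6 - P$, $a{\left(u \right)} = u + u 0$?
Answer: $\frac{45071}{165820} \approx 0.27181$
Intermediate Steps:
$a{\left(u \right)} = u$ ($a{\left(u \right)} = u + 0 = u$)
$p{\left(K,V \right)} = 4$ ($p{\left(K,V \right)} = - (6 - 10) = \left(-1\right) \left(-4\right) = 4$)
$\frac{1}{p{\left(-109,-10 \right)} - \frac{28928}{90142}} = \frac{1}{4 - \frac{28928}{90142}} = \frac{1}{4 - \frac{14464}{45071}} = \frac{1}{\frac{165820}{45071}} = \frac{45071}{165820}$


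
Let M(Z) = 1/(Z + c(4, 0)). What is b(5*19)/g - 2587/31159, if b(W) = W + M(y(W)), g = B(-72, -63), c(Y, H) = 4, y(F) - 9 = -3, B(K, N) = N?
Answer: -10420673/6543390 ≈ -1.5926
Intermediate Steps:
y(F) = 6 (y(F) = 9 - 3 = 6)
g = -63
M(Z) = 1/(4 + Z) (M(Z) = 1/(Z + 4) = 1/(4 + Z))
b(W) = ⅒ + W (b(W) = W + 1/(4 + 6) = W + 1/10 = W + ⅒ = ⅒ + W)
b(5*19)/g - 2587/31159 = (⅒ + 5*19)/(-63) - 2587/31159 = (⅒ + 95)*(-1/63) - 2587*1/31159 = (951/10)*(-1/63) - 2587/31159 = -317/210 - 2587/31159 = -10420673/6543390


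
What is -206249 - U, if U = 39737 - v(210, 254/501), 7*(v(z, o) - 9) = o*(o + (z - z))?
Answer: -432183246323/1757007 ≈ -2.4598e+5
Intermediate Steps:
v(z, o) = 9 + o²/7 (v(z, o) = 9 + (o*(o + (z - z)))/7 = 9 + (o*(o + 0))/7 = 9 + (o*o)/7 = 9 + o²/7)
U = 69802309580/1757007 (U = 39737 - (9 + (254/501)²/7) = 39737 - (9 + (⅐)*(64516/251001)) = 39737 - (9 + 64516/1757007) = 39737 - 1*15877579/1757007 = 39737 - 15877579/1757007 = 69802309580/1757007 ≈ 39728.)
-206249 - U = -206249 - 1*69802309580/1757007 = -206249 - 69802309580/1757007 = -432183246323/1757007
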